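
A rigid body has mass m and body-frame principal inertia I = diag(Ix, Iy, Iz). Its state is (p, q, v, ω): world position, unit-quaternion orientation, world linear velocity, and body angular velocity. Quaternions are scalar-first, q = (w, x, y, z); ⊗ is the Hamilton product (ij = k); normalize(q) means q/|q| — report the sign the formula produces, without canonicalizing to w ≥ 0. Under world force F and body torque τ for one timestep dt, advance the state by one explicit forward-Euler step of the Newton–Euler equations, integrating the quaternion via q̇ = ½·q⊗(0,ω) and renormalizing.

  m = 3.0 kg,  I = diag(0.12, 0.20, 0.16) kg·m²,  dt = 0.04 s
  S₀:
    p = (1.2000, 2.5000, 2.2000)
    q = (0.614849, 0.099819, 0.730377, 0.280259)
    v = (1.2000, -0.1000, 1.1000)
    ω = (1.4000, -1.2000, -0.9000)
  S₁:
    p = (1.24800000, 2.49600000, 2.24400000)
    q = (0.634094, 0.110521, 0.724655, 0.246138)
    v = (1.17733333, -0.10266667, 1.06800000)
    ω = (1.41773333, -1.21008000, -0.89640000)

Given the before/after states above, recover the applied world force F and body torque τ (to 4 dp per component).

velocity change Δv = (-0.02266667, -0.00266667, -0.03200000)
m·(v₁−v₀)/dt = (-1.7000, -0.2000, -2.4000)
Δω = ω₁−ω₀ = (0.01773333, -0.01008000, 0.00360000)
precession coupling = (-0.0432, 0.0504, -0.1344)
applied torque τ = (0.0100, 0.0000, -0.1200)

F = (-1.7000, -0.2000, -2.4000)
τ = (0.0100, 0.0000, -0.1200)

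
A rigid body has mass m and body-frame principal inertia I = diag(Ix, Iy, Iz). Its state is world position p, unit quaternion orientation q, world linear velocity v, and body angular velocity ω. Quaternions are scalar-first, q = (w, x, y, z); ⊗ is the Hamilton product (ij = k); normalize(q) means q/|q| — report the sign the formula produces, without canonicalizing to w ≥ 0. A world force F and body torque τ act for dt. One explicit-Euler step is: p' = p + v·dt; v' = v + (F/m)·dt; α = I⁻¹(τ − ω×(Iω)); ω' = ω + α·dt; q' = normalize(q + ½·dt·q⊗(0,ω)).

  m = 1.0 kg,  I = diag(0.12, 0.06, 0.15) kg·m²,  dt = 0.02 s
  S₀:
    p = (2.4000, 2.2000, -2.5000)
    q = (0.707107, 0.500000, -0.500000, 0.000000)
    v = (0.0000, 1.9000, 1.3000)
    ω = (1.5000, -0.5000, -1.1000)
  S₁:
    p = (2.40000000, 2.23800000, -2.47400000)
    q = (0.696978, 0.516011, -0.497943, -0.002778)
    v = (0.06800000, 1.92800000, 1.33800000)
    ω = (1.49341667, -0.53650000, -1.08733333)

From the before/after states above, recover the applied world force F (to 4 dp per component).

Δv = v₁−v₀ = (0.06800000, 0.02800000, 0.03800000)
m·(v₁−v₀)/dt = (3.4000, 1.4000, 1.9000)

F = (3.4000, 1.4000, 1.9000)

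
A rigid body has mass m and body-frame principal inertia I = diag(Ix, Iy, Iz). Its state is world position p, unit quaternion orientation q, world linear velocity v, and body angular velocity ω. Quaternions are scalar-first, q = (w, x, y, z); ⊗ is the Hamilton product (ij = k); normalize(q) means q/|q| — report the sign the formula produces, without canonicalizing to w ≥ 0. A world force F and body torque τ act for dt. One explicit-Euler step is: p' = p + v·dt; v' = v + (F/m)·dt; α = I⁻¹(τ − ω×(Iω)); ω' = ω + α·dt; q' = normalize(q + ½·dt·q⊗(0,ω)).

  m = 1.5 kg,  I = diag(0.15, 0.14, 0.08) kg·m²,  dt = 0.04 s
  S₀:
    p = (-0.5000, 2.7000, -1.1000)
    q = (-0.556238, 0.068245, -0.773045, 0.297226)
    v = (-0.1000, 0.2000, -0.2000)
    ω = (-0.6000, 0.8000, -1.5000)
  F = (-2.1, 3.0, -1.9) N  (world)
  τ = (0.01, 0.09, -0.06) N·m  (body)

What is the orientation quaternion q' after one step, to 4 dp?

q' = (-0.5338, 0.0933, -0.7830, 0.3055)

2q̇ = q⊗(0,ω) = (1.1052220, 1.2555295, -0.5209585, 0.4251260)
q + ½dt·q⊗(0,ω), renormalized = (-0.5338, 0.0933, -0.7830, 0.3055)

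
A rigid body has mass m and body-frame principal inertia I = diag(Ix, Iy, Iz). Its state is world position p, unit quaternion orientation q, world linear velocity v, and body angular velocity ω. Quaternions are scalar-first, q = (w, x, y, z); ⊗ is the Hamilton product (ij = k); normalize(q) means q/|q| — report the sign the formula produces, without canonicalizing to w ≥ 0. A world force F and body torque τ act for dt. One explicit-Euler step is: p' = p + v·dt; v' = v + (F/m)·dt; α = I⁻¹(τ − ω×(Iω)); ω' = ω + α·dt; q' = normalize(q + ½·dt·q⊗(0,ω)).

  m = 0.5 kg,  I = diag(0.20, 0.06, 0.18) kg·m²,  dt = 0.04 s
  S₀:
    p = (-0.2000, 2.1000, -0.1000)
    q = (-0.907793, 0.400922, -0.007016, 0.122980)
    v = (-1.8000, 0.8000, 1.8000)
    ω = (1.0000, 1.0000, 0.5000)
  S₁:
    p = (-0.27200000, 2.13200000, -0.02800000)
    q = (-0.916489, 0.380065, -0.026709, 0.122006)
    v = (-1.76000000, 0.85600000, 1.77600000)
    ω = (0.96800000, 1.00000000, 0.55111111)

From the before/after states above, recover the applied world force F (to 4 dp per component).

velocity change Δv = (0.04000000, 0.05600000, -0.02400000)
applied force F = (0.5000, 0.7000, -0.3000)

F = (0.5000, 0.7000, -0.3000)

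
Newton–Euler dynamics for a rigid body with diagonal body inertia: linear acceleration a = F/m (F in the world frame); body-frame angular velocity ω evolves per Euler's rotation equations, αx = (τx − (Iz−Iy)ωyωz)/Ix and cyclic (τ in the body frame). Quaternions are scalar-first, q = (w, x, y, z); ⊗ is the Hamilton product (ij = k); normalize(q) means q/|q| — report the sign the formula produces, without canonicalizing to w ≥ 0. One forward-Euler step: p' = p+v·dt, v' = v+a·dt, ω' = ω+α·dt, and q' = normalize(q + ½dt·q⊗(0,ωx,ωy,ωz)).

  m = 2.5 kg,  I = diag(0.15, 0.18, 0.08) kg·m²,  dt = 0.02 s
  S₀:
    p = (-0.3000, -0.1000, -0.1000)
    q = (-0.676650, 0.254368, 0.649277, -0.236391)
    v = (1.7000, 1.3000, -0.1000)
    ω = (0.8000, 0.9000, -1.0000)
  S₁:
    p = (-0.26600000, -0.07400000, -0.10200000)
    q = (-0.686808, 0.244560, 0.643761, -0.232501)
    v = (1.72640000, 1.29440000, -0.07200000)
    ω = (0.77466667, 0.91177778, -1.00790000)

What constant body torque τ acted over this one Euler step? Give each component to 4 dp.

rate change Δω = (-0.02533333, 0.01177778, -0.00790000)
ω₀×(Iω₀) = (0.0900, -0.0560, 0.0216)
I·α + gyro = (-0.1000, 0.0500, -0.0100)

τ = (-0.1000, 0.0500, -0.0100)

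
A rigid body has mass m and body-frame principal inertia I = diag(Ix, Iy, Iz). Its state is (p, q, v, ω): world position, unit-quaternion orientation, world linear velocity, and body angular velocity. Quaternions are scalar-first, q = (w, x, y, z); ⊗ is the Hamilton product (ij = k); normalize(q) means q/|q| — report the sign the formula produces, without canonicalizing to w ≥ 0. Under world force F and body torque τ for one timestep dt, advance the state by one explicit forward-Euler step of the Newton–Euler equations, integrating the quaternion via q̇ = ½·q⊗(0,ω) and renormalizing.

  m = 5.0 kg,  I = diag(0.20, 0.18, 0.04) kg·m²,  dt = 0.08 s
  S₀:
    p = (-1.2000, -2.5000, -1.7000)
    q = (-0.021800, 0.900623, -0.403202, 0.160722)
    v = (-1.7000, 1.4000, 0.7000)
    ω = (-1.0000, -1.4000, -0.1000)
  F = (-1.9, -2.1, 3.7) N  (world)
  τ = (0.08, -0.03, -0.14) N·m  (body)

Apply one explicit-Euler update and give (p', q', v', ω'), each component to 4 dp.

p' = (-1.3360, -2.3880, -1.6440)
q' = (-0.0077, 0.9099, -0.4038, 0.0940)
v' = (-1.7304, 1.3664, 0.7592)
ω' = (-0.9602, -1.4204, -0.3240)

new position p' = (-1.3360, -2.3880, -1.6440)
new velocity v' = (-1.7304, 1.3664, 0.7592)
angular accel α = (0.4980, -0.2556, -2.8000)
ω + α·dt = (-0.9602, -1.4204, -0.3240)
q⊗(0,ω) = (0.3522124, 0.2871310, -0.0401397, -1.6618942)
q' = normalize(q + ½dt·q⊗(0,ω)) = (-0.0077, 0.9099, -0.4038, 0.0940)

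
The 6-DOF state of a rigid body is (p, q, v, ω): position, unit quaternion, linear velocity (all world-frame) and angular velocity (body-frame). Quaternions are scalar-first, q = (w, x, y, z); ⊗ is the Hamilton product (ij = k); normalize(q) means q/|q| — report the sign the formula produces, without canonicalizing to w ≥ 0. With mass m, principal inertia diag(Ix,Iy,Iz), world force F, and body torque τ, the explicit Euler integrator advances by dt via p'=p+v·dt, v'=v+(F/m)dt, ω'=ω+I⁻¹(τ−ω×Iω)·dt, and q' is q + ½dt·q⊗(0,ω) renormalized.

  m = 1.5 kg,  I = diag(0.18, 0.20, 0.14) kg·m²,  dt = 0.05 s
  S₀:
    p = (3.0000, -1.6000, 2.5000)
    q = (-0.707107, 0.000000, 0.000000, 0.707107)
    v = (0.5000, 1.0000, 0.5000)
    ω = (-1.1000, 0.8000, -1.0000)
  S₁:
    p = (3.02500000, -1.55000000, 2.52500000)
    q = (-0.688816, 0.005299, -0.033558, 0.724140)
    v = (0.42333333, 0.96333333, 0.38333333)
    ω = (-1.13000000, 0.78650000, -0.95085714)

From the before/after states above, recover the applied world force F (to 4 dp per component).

F = (-2.3000, -1.1000, -3.5000)

velocity change Δv = (-0.07666667, -0.03666667, -0.11666667)
applied force F = (-2.3000, -1.1000, -3.5000)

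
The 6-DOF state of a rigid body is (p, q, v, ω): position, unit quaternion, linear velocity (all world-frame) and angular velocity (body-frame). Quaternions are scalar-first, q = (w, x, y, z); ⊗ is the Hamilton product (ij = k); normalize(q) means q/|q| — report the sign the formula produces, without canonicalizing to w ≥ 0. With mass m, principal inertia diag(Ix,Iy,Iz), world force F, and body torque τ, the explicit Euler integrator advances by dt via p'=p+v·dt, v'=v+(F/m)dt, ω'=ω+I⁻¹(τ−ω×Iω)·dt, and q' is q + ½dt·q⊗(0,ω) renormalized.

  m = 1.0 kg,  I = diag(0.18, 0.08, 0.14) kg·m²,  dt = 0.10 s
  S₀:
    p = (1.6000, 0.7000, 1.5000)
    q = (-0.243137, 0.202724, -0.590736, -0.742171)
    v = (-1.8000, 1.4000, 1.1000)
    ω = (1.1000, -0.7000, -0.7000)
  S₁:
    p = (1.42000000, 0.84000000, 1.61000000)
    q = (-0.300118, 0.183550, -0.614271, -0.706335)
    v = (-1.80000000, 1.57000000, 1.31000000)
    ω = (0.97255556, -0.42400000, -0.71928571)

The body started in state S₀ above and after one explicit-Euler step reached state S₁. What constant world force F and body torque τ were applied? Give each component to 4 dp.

velocity change Δv = (0.00000000, 0.17000000, 0.21000000)
applied force F = (0.0000, 1.7000, 2.1000)
Δω = ω₁−ω₀ = (-0.12744444, 0.27600000, -0.01928571)
precession coupling = (0.0294, -0.0308, 0.0770)
applied torque τ = (-0.2000, 0.1900, 0.0500)

F = (0.0000, 1.7000, 2.1000)
τ = (-0.2000, 0.1900, 0.0500)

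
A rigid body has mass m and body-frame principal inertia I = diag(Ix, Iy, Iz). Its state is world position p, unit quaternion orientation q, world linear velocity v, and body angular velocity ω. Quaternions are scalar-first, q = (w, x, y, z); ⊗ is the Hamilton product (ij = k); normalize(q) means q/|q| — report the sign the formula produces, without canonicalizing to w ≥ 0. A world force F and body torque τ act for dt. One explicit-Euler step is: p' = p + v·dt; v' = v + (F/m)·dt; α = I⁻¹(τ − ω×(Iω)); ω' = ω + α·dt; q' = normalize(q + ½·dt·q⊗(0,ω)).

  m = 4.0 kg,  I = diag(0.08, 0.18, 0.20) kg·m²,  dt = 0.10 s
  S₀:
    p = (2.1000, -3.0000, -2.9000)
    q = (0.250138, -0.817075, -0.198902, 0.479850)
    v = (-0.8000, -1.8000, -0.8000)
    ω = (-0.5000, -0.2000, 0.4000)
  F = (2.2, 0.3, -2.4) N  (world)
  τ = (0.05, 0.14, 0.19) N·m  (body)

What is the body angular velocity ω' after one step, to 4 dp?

precession coupling ω×(Iω) = (-0.0016, 0.0240, 0.0100)
angular accel α = (0.6450, 0.6444, 0.9000)
ω + α·dt = (-0.4355, -0.1356, 0.4900)

ω' = (-0.4355, -0.1356, 0.4900)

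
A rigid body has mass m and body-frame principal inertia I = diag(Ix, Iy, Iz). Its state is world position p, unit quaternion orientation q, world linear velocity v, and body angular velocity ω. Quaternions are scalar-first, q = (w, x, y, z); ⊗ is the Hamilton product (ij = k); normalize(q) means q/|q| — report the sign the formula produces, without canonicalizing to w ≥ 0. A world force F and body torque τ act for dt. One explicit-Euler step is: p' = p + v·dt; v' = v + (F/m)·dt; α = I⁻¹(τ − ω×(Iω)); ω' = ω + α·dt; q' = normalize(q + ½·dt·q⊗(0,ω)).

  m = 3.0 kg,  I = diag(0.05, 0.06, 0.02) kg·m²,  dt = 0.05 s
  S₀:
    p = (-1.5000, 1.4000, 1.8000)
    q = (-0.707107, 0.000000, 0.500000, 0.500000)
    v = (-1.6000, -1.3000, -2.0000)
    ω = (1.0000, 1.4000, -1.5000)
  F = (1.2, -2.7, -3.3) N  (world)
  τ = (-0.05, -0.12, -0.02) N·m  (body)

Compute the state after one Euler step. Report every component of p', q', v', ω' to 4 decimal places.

linear accel F/m = (0.4000, -0.9000, -1.1000)
p + v·dt = (-1.5800, 1.3350, 1.7000)
new velocity v' = (-1.5800, -1.3450, -2.0550)
α = I⁻¹(τ − ω×Iω) = (-2.6800, -1.2500, -1.7000)
ω' = ω + α·dt = (0.8660, 1.3375, -1.5850)
q⊗(0,ω) = (0.0500000, -2.1571070, -0.4899498, 0.5606605)
updated quaternion q' = (-0.7047, -0.0538, 0.4870, 0.5132)

p' = (-1.5800, 1.3350, 1.7000)
q' = (-0.7047, -0.0538, 0.4870, 0.5132)
v' = (-1.5800, -1.3450, -2.0550)
ω' = (0.8660, 1.3375, -1.5850)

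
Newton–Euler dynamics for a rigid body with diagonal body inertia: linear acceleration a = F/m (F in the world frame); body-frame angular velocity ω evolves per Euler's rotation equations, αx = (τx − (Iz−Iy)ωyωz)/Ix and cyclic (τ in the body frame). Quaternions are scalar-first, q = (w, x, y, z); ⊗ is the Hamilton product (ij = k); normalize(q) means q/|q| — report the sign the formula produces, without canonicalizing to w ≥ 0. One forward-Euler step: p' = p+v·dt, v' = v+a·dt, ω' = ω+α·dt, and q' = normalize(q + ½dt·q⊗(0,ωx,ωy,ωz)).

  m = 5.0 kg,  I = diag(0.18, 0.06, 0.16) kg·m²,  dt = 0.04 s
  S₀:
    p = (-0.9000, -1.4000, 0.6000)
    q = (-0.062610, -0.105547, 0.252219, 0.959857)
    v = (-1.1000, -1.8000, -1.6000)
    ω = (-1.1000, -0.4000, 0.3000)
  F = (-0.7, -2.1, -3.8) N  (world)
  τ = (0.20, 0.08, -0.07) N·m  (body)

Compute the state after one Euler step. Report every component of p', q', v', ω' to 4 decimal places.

p' = (-0.9440, -1.4720, 0.5360)
q' = (-0.0687, -0.0949, 0.2322, 0.9656)
v' = (-1.1056, -1.8168, -1.6304)
ω' = (-1.0529, -0.3423, 0.2957)

(τ − ω×Iω)/I = (1.1778, 1.4433, -0.1075)
new body rate ω' = (-1.0529, -0.3423, 0.2957)
q⊗(0,ω) = (-0.3031712, 0.5284795, -0.9991346, 0.3008767)
q + ½dt·q⊗(0,ω), renormalized = (-0.0687, -0.0949, 0.2322, 0.9656)
a = F/m = (-0.1400, -0.4200, -0.7600)
p' = p + v·dt = (-0.9440, -1.4720, 0.5360)
new velocity v' = (-1.1056, -1.8168, -1.6304)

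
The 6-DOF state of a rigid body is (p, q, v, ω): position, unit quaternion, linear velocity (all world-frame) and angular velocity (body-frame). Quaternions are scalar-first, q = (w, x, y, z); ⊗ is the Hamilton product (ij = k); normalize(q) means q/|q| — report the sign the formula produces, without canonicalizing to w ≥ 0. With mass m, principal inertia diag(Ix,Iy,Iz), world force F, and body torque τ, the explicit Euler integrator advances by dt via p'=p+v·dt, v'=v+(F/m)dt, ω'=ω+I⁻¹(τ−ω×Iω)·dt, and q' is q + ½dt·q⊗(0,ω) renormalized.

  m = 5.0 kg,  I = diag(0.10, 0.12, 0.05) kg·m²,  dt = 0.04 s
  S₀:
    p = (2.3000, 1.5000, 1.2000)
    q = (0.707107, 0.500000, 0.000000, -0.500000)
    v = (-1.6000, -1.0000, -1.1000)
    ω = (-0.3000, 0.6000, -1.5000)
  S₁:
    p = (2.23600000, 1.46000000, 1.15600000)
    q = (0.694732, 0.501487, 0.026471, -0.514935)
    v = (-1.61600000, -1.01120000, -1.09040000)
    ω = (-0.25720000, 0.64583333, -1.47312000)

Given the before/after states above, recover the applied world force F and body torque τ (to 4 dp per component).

F = (-2.0000, -1.4000, 1.2000)
τ = (0.1700, 0.1600, 0.0300)

v₁ − v₀ = (-0.01600000, -0.01120000, 0.00960000)
applied force F = (-2.0000, -1.4000, 1.2000)
Δω = ω₁−ω₀ = (0.04280000, 0.04583333, 0.02688000)
ω₀×(Iω₀) = (0.0630, 0.0225, -0.0036)
τ = I·(Δω/dt) + ω₀×(Iω₀) = (0.1700, 0.1600, 0.0300)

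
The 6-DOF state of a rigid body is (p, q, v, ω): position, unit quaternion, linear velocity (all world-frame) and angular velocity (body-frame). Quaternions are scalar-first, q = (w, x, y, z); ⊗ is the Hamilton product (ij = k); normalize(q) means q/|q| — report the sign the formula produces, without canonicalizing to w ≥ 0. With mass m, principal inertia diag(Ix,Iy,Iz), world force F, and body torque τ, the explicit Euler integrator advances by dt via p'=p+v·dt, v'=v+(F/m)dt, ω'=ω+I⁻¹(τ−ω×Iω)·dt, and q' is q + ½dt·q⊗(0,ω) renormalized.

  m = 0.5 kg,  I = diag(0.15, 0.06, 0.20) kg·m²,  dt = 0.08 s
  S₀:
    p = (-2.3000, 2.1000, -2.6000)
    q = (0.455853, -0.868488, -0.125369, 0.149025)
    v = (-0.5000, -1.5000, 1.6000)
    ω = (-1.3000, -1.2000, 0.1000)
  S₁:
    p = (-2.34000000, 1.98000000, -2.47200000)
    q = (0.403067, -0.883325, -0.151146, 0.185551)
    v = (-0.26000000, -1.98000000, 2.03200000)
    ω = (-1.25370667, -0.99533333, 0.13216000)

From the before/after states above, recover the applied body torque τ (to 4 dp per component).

τ = (0.0700, 0.1600, -0.0600)

Δω = ω₁−ω₀ = (0.04629333, 0.20466667, 0.03216000)
precession coupling = (-0.0168, 0.0065, -0.1404)
applied torque τ = (0.0700, 0.1600, -0.0600)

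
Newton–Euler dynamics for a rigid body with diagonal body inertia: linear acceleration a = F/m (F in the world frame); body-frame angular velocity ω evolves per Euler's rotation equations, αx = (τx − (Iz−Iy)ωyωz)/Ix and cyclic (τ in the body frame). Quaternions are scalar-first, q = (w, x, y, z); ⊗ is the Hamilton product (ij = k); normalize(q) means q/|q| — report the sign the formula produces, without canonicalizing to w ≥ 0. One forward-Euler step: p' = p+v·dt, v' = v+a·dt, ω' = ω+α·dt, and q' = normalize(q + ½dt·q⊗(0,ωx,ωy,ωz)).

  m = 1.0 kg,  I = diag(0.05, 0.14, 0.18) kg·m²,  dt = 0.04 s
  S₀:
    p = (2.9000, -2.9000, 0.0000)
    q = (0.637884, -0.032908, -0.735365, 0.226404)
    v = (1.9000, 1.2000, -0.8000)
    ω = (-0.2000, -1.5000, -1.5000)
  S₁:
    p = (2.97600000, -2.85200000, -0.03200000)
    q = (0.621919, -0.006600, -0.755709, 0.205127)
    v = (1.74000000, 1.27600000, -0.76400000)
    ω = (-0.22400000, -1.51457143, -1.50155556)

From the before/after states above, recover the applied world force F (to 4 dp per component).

velocity change Δv = (-0.16000000, 0.07600000, 0.03600000)
F = m·Δv/dt = (-4.0000, 1.9000, 0.9000)

F = (-4.0000, 1.9000, 0.9000)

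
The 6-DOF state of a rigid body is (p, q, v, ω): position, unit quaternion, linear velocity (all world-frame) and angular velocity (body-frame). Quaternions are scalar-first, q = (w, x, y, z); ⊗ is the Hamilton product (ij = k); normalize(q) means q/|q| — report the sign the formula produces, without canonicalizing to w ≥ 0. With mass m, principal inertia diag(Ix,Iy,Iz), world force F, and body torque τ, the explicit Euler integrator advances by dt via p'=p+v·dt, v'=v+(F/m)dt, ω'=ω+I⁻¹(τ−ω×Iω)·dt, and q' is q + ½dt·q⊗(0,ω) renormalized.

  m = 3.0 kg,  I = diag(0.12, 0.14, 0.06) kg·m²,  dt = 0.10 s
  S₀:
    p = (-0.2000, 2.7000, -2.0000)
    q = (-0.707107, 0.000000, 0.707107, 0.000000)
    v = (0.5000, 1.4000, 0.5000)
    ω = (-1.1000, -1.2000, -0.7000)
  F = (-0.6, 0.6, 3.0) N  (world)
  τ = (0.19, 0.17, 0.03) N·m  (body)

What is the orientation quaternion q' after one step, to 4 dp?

Hamilton product q⊗(0,ω) = (0.8485284, 0.2828428, 0.8485284, 1.2727926)
updated quaternion q' = (-0.6621, 0.0141, 0.7466, 0.0634)

q' = (-0.6621, 0.0141, 0.7466, 0.0634)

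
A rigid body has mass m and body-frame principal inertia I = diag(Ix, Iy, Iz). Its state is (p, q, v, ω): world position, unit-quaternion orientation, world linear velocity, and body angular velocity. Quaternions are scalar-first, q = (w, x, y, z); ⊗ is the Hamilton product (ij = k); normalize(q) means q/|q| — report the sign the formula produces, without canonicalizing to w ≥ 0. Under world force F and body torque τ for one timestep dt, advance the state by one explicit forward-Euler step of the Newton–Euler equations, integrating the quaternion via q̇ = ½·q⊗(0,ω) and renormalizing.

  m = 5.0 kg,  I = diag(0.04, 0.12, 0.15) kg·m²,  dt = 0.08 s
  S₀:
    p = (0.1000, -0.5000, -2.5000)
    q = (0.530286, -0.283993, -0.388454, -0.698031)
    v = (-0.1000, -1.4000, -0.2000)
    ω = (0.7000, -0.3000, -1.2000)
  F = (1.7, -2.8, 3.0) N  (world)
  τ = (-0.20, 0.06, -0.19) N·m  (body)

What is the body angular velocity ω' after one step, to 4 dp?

ω' = (0.2784, -0.3216, -1.2924)

gyro term ω×Iω = (0.0108, 0.0924, -0.0168)
angular accel α = (-5.2700, -0.2700, -1.1547)
ω + α·dt = (0.2784, -0.3216, -1.2924)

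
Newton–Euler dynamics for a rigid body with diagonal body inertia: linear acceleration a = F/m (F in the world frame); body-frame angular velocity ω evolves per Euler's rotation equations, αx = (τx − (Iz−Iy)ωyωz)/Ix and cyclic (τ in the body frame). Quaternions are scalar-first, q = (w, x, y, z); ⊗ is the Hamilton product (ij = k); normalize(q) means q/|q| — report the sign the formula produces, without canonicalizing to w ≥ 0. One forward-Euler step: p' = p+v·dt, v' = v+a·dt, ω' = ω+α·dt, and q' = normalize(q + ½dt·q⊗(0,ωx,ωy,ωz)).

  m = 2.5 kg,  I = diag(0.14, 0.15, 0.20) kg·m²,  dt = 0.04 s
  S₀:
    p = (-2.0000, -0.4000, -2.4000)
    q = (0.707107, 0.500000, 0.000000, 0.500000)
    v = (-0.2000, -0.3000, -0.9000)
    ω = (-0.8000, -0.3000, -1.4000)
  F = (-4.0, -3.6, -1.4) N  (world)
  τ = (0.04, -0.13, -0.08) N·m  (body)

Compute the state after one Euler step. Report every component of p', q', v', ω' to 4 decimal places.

precession coupling ω×(Iω) = (0.0210, -0.0672, 0.0024)
(τ − ω×Iω)/I = (0.1357, -0.4187, -0.4120)
ω' = ω + α·dt = (-0.7946, -0.3167, -1.4165)
q⊗(0,ω) = (1.1000000, -0.4156856, 0.0878679, -1.1399498)
q + ½dt·q⊗(0,ω), renormalized = (0.7287, 0.4914, 0.0018, 0.4769)
a = (-1.6000, -1.4400, -0.5600)
p' = p + v·dt = (-2.0080, -0.4120, -2.4360)
v' = v + a·dt = (-0.2640, -0.3576, -0.9224)

p' = (-2.0080, -0.4120, -2.4360)
q' = (0.7287, 0.4914, 0.0018, 0.4769)
v' = (-0.2640, -0.3576, -0.9224)
ω' = (-0.7946, -0.3167, -1.4165)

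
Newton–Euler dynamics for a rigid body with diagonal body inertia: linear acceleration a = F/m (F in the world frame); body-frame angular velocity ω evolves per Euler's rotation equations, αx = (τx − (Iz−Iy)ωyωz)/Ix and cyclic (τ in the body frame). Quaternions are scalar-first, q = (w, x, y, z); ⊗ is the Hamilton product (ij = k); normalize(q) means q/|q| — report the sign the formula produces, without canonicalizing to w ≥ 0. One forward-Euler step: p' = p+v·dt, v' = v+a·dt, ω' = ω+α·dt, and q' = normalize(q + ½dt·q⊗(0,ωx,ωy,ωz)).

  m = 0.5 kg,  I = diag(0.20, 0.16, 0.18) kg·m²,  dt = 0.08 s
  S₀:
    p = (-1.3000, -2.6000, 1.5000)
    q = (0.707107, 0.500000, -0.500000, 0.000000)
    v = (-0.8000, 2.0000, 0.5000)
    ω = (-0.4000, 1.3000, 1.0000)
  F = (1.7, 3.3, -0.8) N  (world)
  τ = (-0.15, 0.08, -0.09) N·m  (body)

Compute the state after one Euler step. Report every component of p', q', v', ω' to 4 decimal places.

a = (3.4000, 6.6000, -1.6000)
p' = p + v·dt = (-1.3640, -2.4400, 1.5400)
new velocity v' = (-0.5280, 2.5280, 0.3720)
(τ − ω×Iω)/I = (-0.8800, 0.5500, -0.6156)
ω' = ω + α·dt = (-0.4704, 1.3440, 0.9508)
q⊗(0,ω) = (0.8500000, -0.7828428, 0.4192391, 1.1571070)
q' = normalize(q + ½dt·q⊗(0,ω)) = (0.7394, 0.4676, -0.4821, 0.0462)

p' = (-1.3640, -2.4400, 1.5400)
q' = (0.7394, 0.4676, -0.4821, 0.0462)
v' = (-0.5280, 2.5280, 0.3720)
ω' = (-0.4704, 1.3440, 0.9508)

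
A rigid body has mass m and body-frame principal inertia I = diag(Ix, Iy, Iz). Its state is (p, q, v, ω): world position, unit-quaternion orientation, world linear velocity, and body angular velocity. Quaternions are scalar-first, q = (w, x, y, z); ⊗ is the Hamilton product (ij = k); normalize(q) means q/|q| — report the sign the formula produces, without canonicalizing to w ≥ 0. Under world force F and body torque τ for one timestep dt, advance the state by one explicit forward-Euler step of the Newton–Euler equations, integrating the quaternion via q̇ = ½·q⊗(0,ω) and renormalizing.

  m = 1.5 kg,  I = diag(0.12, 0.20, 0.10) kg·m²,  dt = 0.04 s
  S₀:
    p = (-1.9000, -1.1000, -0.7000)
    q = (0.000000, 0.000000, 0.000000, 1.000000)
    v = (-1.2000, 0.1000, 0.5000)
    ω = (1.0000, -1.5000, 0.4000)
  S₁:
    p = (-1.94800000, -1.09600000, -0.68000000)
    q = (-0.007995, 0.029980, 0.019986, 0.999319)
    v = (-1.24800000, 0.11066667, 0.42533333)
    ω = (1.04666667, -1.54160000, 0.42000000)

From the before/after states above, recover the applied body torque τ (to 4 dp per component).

τ = (0.2000, -0.2000, -0.0700)

rate change Δω = (0.04666667, -0.04160000, 0.02000000)
precession coupling = (0.0600, 0.0080, -0.1200)
τ = I·(Δω/dt) + ω₀×(Iω₀) = (0.2000, -0.2000, -0.0700)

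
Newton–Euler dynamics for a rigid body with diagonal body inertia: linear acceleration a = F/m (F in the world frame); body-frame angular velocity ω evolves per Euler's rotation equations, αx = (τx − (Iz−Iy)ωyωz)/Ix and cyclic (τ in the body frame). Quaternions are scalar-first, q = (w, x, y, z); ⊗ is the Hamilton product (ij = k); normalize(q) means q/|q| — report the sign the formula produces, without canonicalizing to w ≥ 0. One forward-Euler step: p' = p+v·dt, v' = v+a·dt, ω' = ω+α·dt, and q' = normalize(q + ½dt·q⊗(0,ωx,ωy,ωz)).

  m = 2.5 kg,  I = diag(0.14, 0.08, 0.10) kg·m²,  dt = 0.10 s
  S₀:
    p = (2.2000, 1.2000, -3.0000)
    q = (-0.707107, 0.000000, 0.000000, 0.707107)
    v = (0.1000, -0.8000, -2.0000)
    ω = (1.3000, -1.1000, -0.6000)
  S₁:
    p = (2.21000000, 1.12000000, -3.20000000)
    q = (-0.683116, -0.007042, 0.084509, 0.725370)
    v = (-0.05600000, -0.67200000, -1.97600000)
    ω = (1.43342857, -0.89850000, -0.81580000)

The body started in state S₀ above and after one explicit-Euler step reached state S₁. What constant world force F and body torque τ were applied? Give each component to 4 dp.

F = (-3.9000, 3.2000, 0.6000)
τ = (0.2000, 0.1300, -0.1300)

velocity change Δv = (-0.15600000, 0.12800000, 0.02400000)
applied force F = (-3.9000, 3.2000, 0.6000)
Δω = ω₁−ω₀ = (0.13342857, 0.20150000, -0.21580000)
I·α + gyro = (0.2000, 0.1300, -0.1300)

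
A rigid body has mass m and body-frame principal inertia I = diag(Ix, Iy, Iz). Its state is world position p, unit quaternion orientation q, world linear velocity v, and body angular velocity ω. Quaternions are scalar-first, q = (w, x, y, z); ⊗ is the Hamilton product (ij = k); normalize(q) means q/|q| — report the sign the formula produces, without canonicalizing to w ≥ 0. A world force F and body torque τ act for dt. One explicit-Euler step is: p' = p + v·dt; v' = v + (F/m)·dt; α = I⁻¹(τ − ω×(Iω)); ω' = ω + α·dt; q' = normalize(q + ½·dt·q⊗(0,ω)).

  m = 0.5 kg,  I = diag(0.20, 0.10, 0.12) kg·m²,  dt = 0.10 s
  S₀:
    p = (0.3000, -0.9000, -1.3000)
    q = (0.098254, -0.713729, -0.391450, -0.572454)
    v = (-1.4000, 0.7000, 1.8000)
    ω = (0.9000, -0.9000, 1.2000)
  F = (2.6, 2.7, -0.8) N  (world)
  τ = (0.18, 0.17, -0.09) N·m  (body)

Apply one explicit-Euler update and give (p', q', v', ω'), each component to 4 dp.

p' = p + v·dt = (0.1600, -0.8300, -1.1200)
new velocity v' = (-0.8800, 1.2400, 1.6400)
(τ − ω×Iω)/I = (1.0080, 0.8360, -1.4250)
ω' = ω + α·dt = (1.0008, -0.8164, 1.0575)
2q̇ = q⊗(0,ω) = (0.9769959, -0.8965200, 0.2528376, 1.1125659)
q + ½dt·q⊗(0,ω), renormalized = (0.1465, -0.7557, -0.3774, -0.5149)

p' = (0.1600, -0.8300, -1.1200)
q' = (0.1465, -0.7557, -0.3774, -0.5149)
v' = (-0.8800, 1.2400, 1.6400)
ω' = (1.0008, -0.8164, 1.0575)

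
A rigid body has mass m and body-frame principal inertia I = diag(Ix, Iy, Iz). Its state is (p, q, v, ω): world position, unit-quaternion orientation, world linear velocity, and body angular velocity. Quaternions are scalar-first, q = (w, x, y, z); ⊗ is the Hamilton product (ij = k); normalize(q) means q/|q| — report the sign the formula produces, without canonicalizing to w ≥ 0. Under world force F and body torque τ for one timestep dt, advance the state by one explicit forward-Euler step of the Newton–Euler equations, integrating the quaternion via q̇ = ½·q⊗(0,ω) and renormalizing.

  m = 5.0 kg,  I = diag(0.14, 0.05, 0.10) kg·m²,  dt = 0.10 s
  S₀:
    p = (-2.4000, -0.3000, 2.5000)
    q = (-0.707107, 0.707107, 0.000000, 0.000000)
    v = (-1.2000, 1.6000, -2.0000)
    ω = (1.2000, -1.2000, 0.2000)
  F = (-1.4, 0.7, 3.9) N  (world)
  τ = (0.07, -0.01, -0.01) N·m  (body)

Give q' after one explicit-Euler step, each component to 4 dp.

Hamilton product q⊗(0,ω) = (-0.8485284, -0.8485284, 0.7071070, -0.9899498)
q' = normalize(q + ½dt·q⊗(0,ω)) = (-0.7468, 0.6623, 0.0352, -0.0493)

q' = (-0.7468, 0.6623, 0.0352, -0.0493)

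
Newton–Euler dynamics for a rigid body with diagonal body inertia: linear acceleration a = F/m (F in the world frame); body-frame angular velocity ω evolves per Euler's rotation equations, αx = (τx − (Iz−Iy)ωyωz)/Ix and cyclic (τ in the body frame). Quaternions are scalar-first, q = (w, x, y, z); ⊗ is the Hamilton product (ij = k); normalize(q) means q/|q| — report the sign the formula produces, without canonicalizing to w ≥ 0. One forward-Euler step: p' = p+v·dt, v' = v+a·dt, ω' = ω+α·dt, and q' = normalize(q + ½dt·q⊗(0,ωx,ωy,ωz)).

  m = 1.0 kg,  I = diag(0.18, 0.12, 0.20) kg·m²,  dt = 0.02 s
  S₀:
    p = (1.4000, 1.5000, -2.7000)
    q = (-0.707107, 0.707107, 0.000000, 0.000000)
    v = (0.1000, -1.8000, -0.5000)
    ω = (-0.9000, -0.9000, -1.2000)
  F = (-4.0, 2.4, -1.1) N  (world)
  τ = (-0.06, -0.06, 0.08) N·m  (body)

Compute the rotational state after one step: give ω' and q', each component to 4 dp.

ω×(Iω) gyroscopic = (0.0864, -0.0216, -0.0486)
(τ − ω×Iω)/I = (-0.8133, -0.3200, 0.6430)
ω' = ω + α·dt = (-0.9163, -0.9064, -1.1871)
2q̇ = q⊗(0,ω) = (0.6363963, 0.6363963, 1.4849247, 0.2121321)
q' = normalize(q + ½dt·q⊗(0,ω)) = (-0.7006, 0.7134, 0.0148, 0.0021)

ω' = (-0.9163, -0.9064, -1.1871)
q' = (-0.7006, 0.7134, 0.0148, 0.0021)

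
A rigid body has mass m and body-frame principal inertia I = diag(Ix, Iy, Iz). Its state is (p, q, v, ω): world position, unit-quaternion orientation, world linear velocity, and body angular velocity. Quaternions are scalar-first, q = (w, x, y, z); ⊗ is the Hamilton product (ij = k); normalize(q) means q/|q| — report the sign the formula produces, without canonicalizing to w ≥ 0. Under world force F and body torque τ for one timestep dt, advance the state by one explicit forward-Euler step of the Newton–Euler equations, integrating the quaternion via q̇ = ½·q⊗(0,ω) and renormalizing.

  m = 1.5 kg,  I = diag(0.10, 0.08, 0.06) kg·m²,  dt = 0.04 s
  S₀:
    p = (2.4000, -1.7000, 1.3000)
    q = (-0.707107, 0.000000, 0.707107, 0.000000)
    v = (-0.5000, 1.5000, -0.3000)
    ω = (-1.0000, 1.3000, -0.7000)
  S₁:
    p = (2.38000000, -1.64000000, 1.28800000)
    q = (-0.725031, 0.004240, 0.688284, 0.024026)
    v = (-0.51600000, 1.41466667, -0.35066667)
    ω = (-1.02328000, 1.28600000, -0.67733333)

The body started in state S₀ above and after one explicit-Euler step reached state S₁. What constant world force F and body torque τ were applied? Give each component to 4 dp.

F = (-0.6000, -3.2000, -1.9000)
τ = (-0.0400, 0.0000, 0.0600)

Δω = ω₁−ω₀ = (-0.02328000, -0.01400000, 0.02266667)
applied torque τ = (-0.0400, 0.0000, 0.0600)
v₁ − v₀ = (-0.01600000, -0.08533333, -0.05066667)
m·(v₁−v₀)/dt = (-0.6000, -3.2000, -1.9000)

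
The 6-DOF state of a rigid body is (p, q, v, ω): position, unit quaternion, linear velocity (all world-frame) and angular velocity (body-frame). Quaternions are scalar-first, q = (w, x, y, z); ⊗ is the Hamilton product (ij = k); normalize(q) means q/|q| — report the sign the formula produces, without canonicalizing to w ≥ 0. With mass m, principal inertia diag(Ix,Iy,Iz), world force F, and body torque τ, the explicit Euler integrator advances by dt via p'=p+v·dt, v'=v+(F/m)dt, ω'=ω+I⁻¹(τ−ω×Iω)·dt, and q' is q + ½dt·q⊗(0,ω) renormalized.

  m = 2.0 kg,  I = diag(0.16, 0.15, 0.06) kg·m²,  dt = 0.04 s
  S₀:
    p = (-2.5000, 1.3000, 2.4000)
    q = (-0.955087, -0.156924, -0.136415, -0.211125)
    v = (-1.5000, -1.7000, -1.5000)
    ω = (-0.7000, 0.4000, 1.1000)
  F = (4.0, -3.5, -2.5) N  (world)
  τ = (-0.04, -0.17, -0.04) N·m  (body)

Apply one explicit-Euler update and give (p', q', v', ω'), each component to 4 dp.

p + v·dt = (-2.5600, 1.2320, 2.3400)
new velocity v' = (-1.4200, -1.7700, -1.5500)
gyro term ω×Iω = (-0.0396, -0.0770, 0.0028)
(τ − ω×Iω)/I = (-0.0025, -0.6200, -0.7133)
new body rate ω' = (-0.7001, 0.3752, 1.0715)
q⊗(0,ω) = (0.1769567, 0.6029544, -0.0616309, -1.2088558)
q + ½dt·q⊗(0,ω), renormalized = (-0.9512, -0.1448, -0.1376, -0.2352)

p' = (-2.5600, 1.2320, 2.3400)
q' = (-0.9512, -0.1448, -0.1376, -0.2352)
v' = (-1.4200, -1.7700, -1.5500)
ω' = (-0.7001, 0.3752, 1.0715)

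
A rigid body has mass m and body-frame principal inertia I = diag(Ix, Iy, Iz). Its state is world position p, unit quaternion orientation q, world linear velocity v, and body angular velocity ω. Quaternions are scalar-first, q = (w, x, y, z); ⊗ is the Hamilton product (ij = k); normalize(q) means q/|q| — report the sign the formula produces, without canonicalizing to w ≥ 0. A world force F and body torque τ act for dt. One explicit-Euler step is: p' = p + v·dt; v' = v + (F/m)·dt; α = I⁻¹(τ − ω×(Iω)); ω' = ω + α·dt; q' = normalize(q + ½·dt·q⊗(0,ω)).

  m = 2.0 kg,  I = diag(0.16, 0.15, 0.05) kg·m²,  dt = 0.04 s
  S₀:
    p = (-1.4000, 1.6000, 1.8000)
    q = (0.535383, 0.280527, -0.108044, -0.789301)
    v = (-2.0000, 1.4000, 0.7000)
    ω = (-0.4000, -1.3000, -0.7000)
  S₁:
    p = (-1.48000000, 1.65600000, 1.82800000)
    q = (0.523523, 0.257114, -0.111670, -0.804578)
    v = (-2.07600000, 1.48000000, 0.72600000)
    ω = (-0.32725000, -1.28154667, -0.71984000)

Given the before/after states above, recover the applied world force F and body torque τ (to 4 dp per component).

rate change Δω = (0.07275000, 0.01845333, -0.01984000)
precession coupling = (-0.0910, 0.0308, -0.0052)
applied torque τ = (0.2000, 0.1000, -0.0300)
Δv = v₁−v₀ = (-0.07600000, 0.08000000, 0.02600000)
applied force F = (-3.8000, 4.0000, 1.3000)

F = (-3.8000, 4.0000, 1.3000)
τ = (0.2000, 0.1000, -0.0300)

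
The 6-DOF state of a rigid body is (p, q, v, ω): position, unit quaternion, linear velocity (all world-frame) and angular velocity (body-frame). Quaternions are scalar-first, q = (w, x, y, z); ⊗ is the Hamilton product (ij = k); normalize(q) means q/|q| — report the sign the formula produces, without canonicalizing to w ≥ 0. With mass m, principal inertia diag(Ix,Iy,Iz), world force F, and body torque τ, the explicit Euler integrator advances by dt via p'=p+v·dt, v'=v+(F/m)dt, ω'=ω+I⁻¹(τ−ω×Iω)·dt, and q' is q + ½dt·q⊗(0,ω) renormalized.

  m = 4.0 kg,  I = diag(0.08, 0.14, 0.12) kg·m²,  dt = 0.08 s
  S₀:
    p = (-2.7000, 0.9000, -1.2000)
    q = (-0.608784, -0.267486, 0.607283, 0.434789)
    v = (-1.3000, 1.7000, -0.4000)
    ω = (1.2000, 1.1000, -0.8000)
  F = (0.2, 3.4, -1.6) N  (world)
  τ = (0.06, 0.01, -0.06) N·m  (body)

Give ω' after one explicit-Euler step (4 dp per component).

ω' = (1.2424, 1.0838, -0.8928)

precession coupling ω×(Iω) = (0.0176, 0.0384, 0.0792)
angular accel α = (0.5300, -0.2029, -1.1600)
ω + α·dt = (1.2424, 1.0838, -0.8928)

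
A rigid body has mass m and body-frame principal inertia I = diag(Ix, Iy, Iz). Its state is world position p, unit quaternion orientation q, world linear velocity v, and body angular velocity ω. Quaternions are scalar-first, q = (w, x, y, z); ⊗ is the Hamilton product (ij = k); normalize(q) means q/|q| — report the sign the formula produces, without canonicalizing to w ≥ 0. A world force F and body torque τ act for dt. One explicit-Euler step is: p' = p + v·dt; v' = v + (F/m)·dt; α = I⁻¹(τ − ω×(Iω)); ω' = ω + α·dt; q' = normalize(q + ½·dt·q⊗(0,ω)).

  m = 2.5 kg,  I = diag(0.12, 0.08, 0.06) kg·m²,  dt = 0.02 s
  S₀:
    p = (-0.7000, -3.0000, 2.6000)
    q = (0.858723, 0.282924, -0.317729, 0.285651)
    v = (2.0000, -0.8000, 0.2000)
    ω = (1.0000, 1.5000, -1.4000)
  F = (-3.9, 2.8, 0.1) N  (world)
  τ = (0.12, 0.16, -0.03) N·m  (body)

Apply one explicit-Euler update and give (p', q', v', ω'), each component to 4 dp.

p' = (-0.6600, -3.0160, 2.6040)
q' = (0.8644, 0.2916, -0.2980, 0.2810)
v' = (1.9688, -0.7776, 0.2008)
ω' = (1.0130, 1.5610, -1.3900)

p' = p + v·dt = (-0.6600, -3.0160, 2.6040)
new velocity v' = (1.9688, -0.7776, 0.2008)
gyro term ω×Iω = (0.0420, -0.0840, -0.0600)
α = I⁻¹(τ − ω×Iω) = (0.6500, 3.0500, 0.5000)
ω' = ω + α·dt = (1.0130, 1.5610, -1.3900)
2q̇ = q⊗(0,ω) = (0.5935809, 0.8750671, 1.9698291, -0.4600972)
q' = normalize(q + ½dt·q⊗(0,ω)) = (0.8644, 0.2916, -0.2980, 0.2810)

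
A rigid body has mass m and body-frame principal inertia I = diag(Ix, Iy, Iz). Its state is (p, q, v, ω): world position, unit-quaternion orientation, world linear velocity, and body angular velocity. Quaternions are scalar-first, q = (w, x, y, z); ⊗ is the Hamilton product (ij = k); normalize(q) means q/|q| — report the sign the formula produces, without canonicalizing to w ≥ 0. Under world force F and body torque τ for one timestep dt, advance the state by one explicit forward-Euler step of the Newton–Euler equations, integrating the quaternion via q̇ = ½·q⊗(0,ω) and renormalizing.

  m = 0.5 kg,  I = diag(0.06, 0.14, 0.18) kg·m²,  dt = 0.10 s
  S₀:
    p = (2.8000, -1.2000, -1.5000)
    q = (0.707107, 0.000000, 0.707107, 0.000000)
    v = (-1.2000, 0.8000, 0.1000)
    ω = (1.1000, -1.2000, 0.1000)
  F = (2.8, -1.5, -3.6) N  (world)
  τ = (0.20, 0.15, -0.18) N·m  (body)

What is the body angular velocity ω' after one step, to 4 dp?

ω' = (1.4413, -1.0834, 0.0587)

angular accel α = (3.4133, 1.1657, -0.4133)
ω + α·dt = (1.4413, -1.0834, 0.0587)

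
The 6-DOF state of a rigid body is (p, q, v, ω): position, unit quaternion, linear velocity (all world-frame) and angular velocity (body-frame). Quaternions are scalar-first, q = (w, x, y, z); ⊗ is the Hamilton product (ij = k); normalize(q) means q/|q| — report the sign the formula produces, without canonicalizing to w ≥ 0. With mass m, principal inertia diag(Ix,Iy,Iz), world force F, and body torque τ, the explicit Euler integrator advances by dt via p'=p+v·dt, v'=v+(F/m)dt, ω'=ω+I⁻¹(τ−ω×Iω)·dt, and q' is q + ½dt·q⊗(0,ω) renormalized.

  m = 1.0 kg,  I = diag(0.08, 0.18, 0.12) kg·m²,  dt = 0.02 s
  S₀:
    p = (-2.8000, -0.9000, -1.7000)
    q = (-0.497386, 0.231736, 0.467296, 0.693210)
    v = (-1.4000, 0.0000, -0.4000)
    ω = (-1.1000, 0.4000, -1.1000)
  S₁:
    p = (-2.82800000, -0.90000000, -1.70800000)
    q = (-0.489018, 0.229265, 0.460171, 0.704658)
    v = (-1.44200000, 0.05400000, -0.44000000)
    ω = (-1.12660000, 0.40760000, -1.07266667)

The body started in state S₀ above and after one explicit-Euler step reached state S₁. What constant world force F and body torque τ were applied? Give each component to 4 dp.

Δv = v₁−v₀ = (-0.04200000, 0.05400000, -0.04000000)
m·(v₁−v₀)/dt = (-2.1000, 2.7000, -2.0000)
ω₁ − ω₀ = (-0.02660000, 0.00760000, 0.02733333)
τ = I·(Δω/dt) + ω₀×(Iω₀) = (-0.0800, 0.0200, 0.1200)

F = (-2.1000, 2.7000, -2.0000)
τ = (-0.0800, 0.0200, 0.1200)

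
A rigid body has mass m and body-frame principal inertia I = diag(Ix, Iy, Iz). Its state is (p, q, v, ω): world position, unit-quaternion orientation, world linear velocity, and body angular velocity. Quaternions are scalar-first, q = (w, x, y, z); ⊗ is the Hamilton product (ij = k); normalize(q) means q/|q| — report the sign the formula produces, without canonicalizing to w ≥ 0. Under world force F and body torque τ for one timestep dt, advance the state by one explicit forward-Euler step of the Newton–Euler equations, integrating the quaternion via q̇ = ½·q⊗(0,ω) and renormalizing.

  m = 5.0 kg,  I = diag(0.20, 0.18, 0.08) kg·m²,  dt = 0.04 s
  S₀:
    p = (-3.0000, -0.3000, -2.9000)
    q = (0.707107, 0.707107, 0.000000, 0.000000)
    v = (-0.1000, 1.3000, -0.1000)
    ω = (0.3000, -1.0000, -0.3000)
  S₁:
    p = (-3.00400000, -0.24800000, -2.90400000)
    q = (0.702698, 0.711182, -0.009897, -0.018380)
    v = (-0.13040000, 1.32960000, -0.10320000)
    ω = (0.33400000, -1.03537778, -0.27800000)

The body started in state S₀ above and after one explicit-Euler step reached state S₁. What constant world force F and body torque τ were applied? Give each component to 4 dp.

F = (-3.8000, 3.7000, -0.4000)
τ = (0.1400, -0.1700, 0.0500)

rate change Δω = (0.03400000, -0.03537778, 0.02200000)
applied torque τ = (0.1400, -0.1700, 0.0500)
Δv = v₁−v₀ = (-0.03040000, 0.02960000, -0.00320000)
applied force F = (-3.8000, 3.7000, -0.4000)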